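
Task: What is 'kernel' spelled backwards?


Reverse 'kernel' character by character: 'lenrek'.

lenrek


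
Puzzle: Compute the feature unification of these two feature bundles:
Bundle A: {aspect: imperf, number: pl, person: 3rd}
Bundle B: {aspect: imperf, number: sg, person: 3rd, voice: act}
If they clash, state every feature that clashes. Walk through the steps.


Compare features:
aspect: A=imperf vs B=imperf -> unified: imperf
number: A=pl vs B=sg -> CLASH
person: A=3rd vs B=3rd -> unified: 3rd
voice: A=_ vs B=act -> unified: act
Clash detected on feature 'number' (pl vs sg); unification fails.

CLASH on 'number' (pl vs sg)


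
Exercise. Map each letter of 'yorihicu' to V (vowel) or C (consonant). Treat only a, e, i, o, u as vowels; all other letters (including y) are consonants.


Letter mapping: y = C, o = V, r = C, i = V, h = C, i = V, c = C, u = V.

CVCVCVCV


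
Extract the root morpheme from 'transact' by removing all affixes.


Remove prefix 'trans' from 'transact' to get root 'act'.

act


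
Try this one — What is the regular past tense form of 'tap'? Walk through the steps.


Apply rule: Double final consonant and add -ed. 'tap' becomes 'tapped'.

tapped


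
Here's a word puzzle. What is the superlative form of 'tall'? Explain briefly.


Apply superlative formation (add -est): 'tall' -> 'tallest'.

tallest


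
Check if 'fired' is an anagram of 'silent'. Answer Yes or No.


Sorted letters of 'fired': 'defir'
Sorted letters of 'silent': 'eilnst'
They do not match.

No


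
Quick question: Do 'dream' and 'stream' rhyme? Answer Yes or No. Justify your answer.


Rime (stressed vowel + following sounds) of 'dream': -eam = /iːm/
Rime of 'stream': -eam = /iːm/
/iːm/ and /iːm/ are the same ending sound, so the words rhyme.

Yes


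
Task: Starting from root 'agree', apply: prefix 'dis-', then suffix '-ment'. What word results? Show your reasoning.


Step 1: Add prefix 'dis-' to 'agree' = 'disagree'
Step 2: Add suffix '-ment' to 'disagree' = 'disagreement'

disagreement


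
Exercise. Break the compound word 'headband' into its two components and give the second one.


Split 'headband' into 'head' + 'band'. The second part is 'band'.

band


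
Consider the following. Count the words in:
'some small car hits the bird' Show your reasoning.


Split into words: some | small | car | hits | the | bird = 6 words.

6


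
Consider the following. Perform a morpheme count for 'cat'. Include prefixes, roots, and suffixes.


Decomposition: cat (free morpheme) = 1 morpheme(s)

1 morphemes


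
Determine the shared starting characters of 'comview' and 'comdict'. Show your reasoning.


Compare from the start: 3 characters match: 'com'. Mismatch at position 4: 'v' vs 'd'.

com


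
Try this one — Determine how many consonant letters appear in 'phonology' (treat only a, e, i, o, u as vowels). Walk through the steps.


Consonants in 'phonology': p, h, n, l, g, y = 6 consonants.

6


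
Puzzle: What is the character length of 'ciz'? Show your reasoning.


Spell out 'ciz' and number each letter: c(1), i(2), z(3). Total: 3 letters.

3


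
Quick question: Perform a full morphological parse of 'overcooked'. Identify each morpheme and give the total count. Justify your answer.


Step 1: Identify prefix: 'over' (meaning: excessively)
Step 2: Identify root: 'cook'
Step 3: Identify suffix(es): 'ed'
Decomposition: over- (prefix: excessively) + cook (root) + -ed (suffix: past)
Total morphemes: 3

3 morphemes (over- (prefix: excessively) + cook (root) + -ed (suffix: past))


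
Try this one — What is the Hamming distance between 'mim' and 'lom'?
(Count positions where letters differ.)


Alignment:
Position 1: 'm' vs 'l' = DIFFER
Position 2: 'i' vs 'o' = DIFFER
Position 3: 'm' vs 'm' = match
Total differences: 2

2


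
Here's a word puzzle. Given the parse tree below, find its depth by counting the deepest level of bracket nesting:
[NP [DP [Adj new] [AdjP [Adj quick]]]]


Count bracket nesting levels:
'[' at pos 0: depth = 1
'[' at pos 4: depth = 2
'[' at pos 8: depth = 3
'[' at pos 18: depth = 3
'[' at pos 24: depth = 4
Maximum depth reached: 4

4


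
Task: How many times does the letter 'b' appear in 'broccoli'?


Letter 'b' in 'broccoli': found at position(s) 1 = 1 occurrence(s).

1


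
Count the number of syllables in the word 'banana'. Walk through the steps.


Break 'banana' into syllables: ba-na-na -> ba | na | na = 3 syllables

3 syllables


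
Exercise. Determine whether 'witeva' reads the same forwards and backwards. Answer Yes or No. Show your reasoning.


Forward: 'witeva'
Reversed: 'avetiw'
They differ.

No


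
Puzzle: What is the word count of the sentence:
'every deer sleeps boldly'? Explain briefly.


Split into words: every | deer | sleeps | boldly = 4 words.

4


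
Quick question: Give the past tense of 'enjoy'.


Apply rule: Add -ed. 'enjoy' becomes 'enjoyed'.

enjoyed


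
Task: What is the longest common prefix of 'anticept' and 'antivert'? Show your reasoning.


Compare from the start: 4 characters match: 'anti'. Mismatch at position 5: 'c' vs 'v'.

anti


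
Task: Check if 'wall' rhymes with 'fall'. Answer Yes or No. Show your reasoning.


Rime (stressed vowel + following sounds) of 'wall': -all = /ɔːl/
Rime of 'fall': -all = /ɔːl/
/ɔːl/ and /ɔːl/ are the same ending sound, so the words rhyme.

Yes


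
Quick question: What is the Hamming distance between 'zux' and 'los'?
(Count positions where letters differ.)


Alignment:
Position 1: 'z' vs 'l' = DIFFER
Position 2: 'u' vs 'o' = DIFFER
Position 3: 'x' vs 's' = DIFFER
Total differences: 3

3


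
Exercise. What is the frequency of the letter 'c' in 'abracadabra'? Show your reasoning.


Letter 'c' in 'abracadabra': found at position(s) 5 = 1 occurrence(s).

1


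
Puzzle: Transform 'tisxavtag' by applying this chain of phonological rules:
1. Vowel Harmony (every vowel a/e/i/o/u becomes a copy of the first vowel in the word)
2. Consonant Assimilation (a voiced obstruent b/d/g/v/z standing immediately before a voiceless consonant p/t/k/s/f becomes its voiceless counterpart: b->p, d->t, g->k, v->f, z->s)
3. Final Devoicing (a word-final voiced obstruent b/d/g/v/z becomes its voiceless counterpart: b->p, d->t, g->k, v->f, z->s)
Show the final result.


Starting form: 'tisxavtag'
Rule 1: Vowel Harmony: all vowels become 'i' (matching first vowel). 'tisxavtag' -> 'tisxivtig'
Rule 2: Consonant Assimilation: voiced obstruent before voiceless consonant becomes voiceless ('vt' -> 'ft'). 'tisxivtig' -> 'tisxiftig'
Rule 3: Final Devoicing: word-final voiced obstruent 'g' becomes voiceless 'k'. 'tisxiftig' -> 'tisxiftik'
Final form: 'tisxiftik'

tisxiftik


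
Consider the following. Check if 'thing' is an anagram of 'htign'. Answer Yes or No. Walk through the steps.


Sorted letters of 'thing': 'ghint'
Sorted letters of 'htign': 'ghint'
They match.

Yes


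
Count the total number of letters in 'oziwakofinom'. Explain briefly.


Spell out 'oziwakofinom' and number each letter: o(1), z(2), i(3), w(4), a(5), k(6), o(7), f(8), i(9), n(10), o(11), m(12). Total: 12 letters.

12


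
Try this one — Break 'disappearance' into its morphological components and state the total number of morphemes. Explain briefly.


Step 1: Identify prefix: 'dis' (meaning: not/apart)
Step 2: Identify root: 'appear'
Step 3: Identify suffix(es): 'ance'
Decomposition: dis- (prefix: not/apart) + appear (root) + -ance (suffix: state/act)
Total morphemes: 3

3 morphemes (dis- (prefix: not/apart) + appear (root) + -ance (suffix: state/act))


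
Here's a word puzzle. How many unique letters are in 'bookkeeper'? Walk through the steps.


Unique letters in 'bookkeeper': {b, e, k, o, p, r} = 6 distinct letters.

6


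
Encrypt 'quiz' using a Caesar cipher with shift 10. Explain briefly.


Shift each letter by 10: q -> a, u -> e, i -> s, z -> j. Result: 'aesj'.

aesj


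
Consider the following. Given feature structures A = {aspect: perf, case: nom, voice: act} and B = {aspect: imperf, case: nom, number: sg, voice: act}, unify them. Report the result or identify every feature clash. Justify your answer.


Compare features:
aspect: A=perf vs B=imperf -> CLASH
case: A=nom vs B=nom -> unified: nom
number: A=_ vs B=sg -> unified: sg
voice: A=act vs B=act -> unified: act
Clash detected on feature 'aspect' (perf vs imperf); unification fails.

CLASH on 'aspect' (perf vs imperf)


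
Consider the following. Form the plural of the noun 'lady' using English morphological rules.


Apply rule: Change -y to -ies (consonant + y). 'lady' becomes 'ladies'.

ladies


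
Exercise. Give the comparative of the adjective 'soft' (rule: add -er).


Apply comparative formation (add -er): 'soft' -> 'softer'.

softer


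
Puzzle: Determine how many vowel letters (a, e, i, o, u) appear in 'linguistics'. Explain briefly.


Vowels in 'linguistics': i, u, i, i = 4 vowels.

4


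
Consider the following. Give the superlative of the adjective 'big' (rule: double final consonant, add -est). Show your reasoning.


Apply superlative formation (double final consonant, add -est): 'big' -> 'biggest'.

biggest


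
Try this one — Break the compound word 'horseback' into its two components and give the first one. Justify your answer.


Split 'horseback' into 'horse' + 'back'. The first part is 'horse'.

horse


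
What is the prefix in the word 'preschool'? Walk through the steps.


The word 'preschool' = 'pre' (prefix) + 'school' (root). The prefix is 'pre'.

pre


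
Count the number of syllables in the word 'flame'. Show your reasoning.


Break 'flame' into syllables: flame -> flame = 1 syllable

1 syllable


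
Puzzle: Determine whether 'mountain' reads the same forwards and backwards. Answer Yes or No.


Forward: 'mountain'
Reversed: 'niatnuom'
They differ.

No


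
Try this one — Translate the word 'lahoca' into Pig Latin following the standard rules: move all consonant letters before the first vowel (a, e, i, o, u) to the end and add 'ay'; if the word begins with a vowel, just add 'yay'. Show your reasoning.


'lahoca': move consonant cluster 'l' to end and add 'ay': 'ahocalay'.

ahocalay


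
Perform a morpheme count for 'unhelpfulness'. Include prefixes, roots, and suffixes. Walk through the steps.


Decomposition: un- (prefix) + help (root) + -ful (suffix) + -ness (suffix) = 4 morpheme(s)

4 morphemes


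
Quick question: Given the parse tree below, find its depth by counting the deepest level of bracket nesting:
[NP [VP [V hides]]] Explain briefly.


Count bracket nesting levels:
'[' at pos 0: depth = 1
'[' at pos 4: depth = 2
'[' at pos 8: depth = 3
Maximum depth reached: 3

3


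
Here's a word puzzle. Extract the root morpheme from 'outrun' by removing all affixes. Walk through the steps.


Remove prefix 'out' from 'outrun' to get root 'run'.

run


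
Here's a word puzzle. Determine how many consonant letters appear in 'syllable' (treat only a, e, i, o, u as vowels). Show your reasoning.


Consonants in 'syllable': s, y, l, l, b, l = 6 consonants.

6


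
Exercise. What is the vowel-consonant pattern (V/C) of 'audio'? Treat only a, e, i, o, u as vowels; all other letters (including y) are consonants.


Letter mapping: a = V, u = V, d = C, i = V, o = V.

VVCVV


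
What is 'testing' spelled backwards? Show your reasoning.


Reverse 'testing' character by character: 'gnitset'.

gnitset


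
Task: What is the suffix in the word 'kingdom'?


The word 'kingdom' = 'king' (root) + '-dom' (suffix). The suffix is '-dom'.

dom


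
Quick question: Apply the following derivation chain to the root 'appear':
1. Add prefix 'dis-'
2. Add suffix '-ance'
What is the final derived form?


Step 1: Add prefix 'dis-' to 'appear' = 'disappear'
Step 2: Add suffix '-ance' to 'disappear' = 'disappearance'

disappearance


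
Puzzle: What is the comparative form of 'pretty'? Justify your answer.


Apply comparative formation (consonant + y: change y to i, add -er): 'pretty' -> 'prettier'.

prettier


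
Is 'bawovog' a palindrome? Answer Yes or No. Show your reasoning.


Forward: 'bawovog'
Reversed: 'govowab'
They differ.

No


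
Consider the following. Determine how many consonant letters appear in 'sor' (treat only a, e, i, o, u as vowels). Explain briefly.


Consonants in 'sor': s, r = 2 consonants.

2


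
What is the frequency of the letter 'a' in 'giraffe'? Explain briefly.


Letter 'a' in 'giraffe': found at position(s) 4 = 1 occurrence(s).

1


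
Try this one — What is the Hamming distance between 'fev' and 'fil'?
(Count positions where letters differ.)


Alignment:
Position 1: 'f' vs 'f' = match
Position 2: 'e' vs 'i' = DIFFER
Position 3: 'v' vs 'l' = DIFFER
Total differences: 2

2


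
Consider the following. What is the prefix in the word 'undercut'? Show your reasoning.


The word 'undercut' = 'under' (prefix) + 'cut' (root). The prefix is 'under'.

under


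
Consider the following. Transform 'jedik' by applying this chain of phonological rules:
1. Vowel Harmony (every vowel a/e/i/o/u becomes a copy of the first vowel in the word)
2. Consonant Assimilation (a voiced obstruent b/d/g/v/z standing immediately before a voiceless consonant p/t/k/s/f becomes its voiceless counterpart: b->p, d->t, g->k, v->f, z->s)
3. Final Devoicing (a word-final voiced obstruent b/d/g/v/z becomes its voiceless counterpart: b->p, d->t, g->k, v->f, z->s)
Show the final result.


Starting form: 'jedik'
Rule 1: Vowel Harmony: all vowels become 'e' (matching first vowel). 'jedik' -> 'jedek'
Rule 2: Consonant Assimilation: no voiced obstruent (b/d/g/v/z) stands immediately before a voiceless consonant (p/t/k/s/f). No change.
Rule 3: Final Devoicing: final consonant 'k' is not one of the voiced obstruents b/d/g/v/z. No change.
Final form: 'jedek'

jedek


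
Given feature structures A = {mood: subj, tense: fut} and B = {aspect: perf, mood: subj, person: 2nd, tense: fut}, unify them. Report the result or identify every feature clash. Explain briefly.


Compare features:
aspect: A=_ vs B=perf -> unified: perf
mood: A=subj vs B=subj -> unified: subj
person: A=_ vs B=2nd -> unified: 2nd
tense: A=fut vs B=fut -> unified: fut
No clashes found.

Unified: {aspect: perf, mood: subj, person: 2nd, tense: fut}


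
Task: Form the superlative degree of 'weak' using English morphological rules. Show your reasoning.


Apply superlative formation (add -est): 'weak' -> 'weakest'.

weakest


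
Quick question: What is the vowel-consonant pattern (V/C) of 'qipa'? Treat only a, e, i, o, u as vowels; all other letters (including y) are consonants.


Letter mapping: q = C, i = V, p = C, a = V.

CVCV


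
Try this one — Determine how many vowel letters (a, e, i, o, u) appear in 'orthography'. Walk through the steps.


Vowels in 'orthography': o, o, a = 3 vowels.

3


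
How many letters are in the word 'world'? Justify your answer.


Spell out 'world' and number each letter: w(1), o(2), r(3), l(4), d(5). Total: 5 letters.

5


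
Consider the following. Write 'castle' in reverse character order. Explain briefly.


Reverse 'castle' character by character: 'eltsac'.

eltsac


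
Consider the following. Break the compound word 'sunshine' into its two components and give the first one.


Split 'sunshine' into 'sun' + 'shine'. The first part is 'sun'.

sun


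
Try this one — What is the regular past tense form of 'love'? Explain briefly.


Apply rule: Add -d (word ends in -e). 'love' becomes 'loved'.

loved


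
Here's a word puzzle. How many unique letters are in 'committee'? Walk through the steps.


Unique letters in 'committee': {c, e, i, m, o, t} = 6 distinct letters.

6


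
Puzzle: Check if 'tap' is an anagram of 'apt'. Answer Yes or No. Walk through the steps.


Sorted letters of 'tap': 'apt'
Sorted letters of 'apt': 'apt'
They match.

Yes


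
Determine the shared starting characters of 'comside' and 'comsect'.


Compare from the start: 4 characters match: 'coms'. Mismatch at position 5: 'i' vs 'e'.

coms


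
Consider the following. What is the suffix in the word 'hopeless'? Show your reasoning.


The word 'hopeless' = 'hope' (root) + '-less' (suffix). The suffix is '-less'.

less


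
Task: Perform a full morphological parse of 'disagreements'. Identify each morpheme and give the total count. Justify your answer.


Step 1: Identify prefix: 'dis' (meaning: not/apart)
Step 2: Identify root: 'agree'
Step 3: Identify suffix(es): 'ment, s'
Decomposition: dis- (prefix: not/apart) + agree (root) + -ment (suffix: action/result) + -s (plural)
Total morphemes: 4

4 morphemes (dis- (prefix: not/apart) + agree (root) + -ment (suffix: action/result) + -s (plural))


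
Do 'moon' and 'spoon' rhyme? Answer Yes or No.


Rime (stressed vowel + following sounds) of 'moon': -oon = /uːn/
Rime of 'spoon': -oon = /uːn/
/uːn/ and /uːn/ are the same ending sound, so the words rhyme.

Yes


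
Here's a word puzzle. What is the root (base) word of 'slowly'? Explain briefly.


Remove suffix '-ly' from 'slowly' to get root 'slow'.

slow


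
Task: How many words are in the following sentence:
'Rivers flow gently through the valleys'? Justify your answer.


Split into words: Rivers | flow | gently | through | the | valleys = 6 words.

6


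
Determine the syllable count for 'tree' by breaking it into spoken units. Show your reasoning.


Break 'tree' into syllables: tree -> tree = 1 syllable

1 syllable


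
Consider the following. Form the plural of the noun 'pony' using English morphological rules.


Apply rule: Change -y to -ies (consonant + y). 'pony' becomes 'ponies'.

ponies


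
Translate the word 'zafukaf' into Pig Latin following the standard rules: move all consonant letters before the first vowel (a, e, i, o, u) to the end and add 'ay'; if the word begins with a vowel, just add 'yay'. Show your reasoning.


'zafukaf': move consonant cluster 'z' to end and add 'ay': 'afukafzay'.

afukafzay


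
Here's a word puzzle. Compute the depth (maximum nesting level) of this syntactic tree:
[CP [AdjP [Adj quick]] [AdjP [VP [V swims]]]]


Count bracket nesting levels:
'[' at pos 0: depth = 1
'[' at pos 4: depth = 2
'[' at pos 10: depth = 3
'[' at pos 23: depth = 2
'[' at pos 29: depth = 3
'[' at pos 33: depth = 4
Maximum depth reached: 4

4


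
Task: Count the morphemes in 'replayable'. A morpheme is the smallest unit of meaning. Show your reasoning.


Decomposition: re- (prefix) + play (root) + -able (suffix) = 3 morpheme(s)

3 morphemes


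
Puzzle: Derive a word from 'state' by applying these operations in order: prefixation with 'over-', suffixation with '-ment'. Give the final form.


Step 1: Add prefix 'over-' to 'state' = 'overstate'
Step 2: Add suffix '-ment' to 'overstate' = 'overstatement'

overstatement


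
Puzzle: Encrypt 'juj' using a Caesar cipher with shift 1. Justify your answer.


Shift each letter by 1: j -> k, u -> v, j -> k. Result: 'kvk'.

kvk


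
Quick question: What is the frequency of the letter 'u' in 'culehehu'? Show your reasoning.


Letter 'u' in 'culehehu': found at position(s) 2, 8 = 2 occurrence(s).

2


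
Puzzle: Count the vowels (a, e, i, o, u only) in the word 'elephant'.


Vowels in 'elephant': e, e, a = 3 vowels.

3


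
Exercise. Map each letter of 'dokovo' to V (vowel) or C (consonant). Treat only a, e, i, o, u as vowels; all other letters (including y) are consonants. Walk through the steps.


Letter mapping: d = C, o = V, k = C, o = V, v = C, o = V.

CVCVCV


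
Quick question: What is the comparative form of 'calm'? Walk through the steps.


Apply comparative formation (add -er): 'calm' -> 'calmer'.

calmer


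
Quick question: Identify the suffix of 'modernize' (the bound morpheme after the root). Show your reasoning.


The word 'modernize' = 'modern' (root) + '-ize' (suffix). The suffix is '-ize'.

ize


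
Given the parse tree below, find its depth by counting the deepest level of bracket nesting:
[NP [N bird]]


Count bracket nesting levels:
'[' at pos 0: depth = 1
'[' at pos 4: depth = 2
Maximum depth reached: 2

2


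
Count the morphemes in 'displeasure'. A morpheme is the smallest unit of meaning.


Decomposition: dis- (prefix) + please (root) + -ure (suffix) = 3 morpheme(s)

3 morphemes


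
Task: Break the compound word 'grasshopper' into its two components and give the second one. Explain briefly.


Split 'grasshopper' into 'grass' + 'hopper'. The second part is 'hopper'.

hopper


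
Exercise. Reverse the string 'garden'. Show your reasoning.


Reverse 'garden' character by character: 'nedrag'.

nedrag


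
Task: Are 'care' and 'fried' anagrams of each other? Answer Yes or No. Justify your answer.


Sorted letters of 'care': 'acer'
Sorted letters of 'fried': 'defir'
They do not match.

No


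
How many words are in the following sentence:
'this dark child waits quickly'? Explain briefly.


Split into words: this | dark | child | waits | quickly = 5 words.

5


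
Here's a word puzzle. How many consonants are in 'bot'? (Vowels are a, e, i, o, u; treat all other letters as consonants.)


Consonants in 'bot': b, t = 2 consonants.

2


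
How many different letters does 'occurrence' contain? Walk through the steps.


Unique letters in 'occurrence': {c, e, n, o, r, u} = 6 distinct letters.

6


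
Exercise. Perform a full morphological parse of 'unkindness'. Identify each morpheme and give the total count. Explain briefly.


Step 1: Identify prefix: 'un' (meaning: not/reverse)
Step 2: Identify root: 'kind'
Step 3: Identify suffix(es): 'ness'
Decomposition: un- (prefix: not/reverse) + kind (root) + -ness (suffix: state of)
Total morphemes: 3

3 morphemes (un- (prefix: not/reverse) + kind (root) + -ness (suffix: state of))


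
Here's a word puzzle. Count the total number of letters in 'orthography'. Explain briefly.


Spell out 'orthography' and number each letter: o(1), r(2), t(3), h(4), o(5), g(6), r(7), a(8), p(9), h(10), y(11). Total: 11 letters.

11


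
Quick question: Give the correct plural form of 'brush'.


Apply rule: Add -es (sibilant/fricative ending). 'brush' becomes 'brushes'.

brushes


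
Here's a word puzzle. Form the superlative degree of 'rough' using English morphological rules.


Apply superlative formation (add -est): 'rough' -> 'roughest'.

roughest


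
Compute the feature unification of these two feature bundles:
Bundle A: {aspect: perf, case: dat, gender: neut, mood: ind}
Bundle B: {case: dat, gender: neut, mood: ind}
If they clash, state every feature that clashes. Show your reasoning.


Compare features:
aspect: A=perf vs B=_ -> unified: perf
case: A=dat vs B=dat -> unified: dat
gender: A=neut vs B=neut -> unified: neut
mood: A=ind vs B=ind -> unified: ind
No clashes found.

Unified: {aspect: perf, case: dat, gender: neut, mood: ind}


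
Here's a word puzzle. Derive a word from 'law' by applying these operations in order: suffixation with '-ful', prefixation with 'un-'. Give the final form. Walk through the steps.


Step 1: Add suffix '-ful' to 'law' = 'lawful'
Step 2: Add prefix 'un-' to 'lawful' = 'unlawful'

unlawful


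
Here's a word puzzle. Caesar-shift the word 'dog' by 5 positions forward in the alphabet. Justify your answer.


Shift each letter by 5: d -> i, o -> t, g -> l. Result: 'itl'.

itl


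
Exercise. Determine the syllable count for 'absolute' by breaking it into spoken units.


Break 'absolute' into syllables: ab-so-lute -> ab | so | lute = 3 syllables

3 syllables


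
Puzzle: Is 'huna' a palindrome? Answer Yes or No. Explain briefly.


Forward: 'huna'
Reversed: 'anuh'
They differ.

No


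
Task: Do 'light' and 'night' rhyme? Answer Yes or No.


Rime (stressed vowel + following sounds) of 'light': -ight = /aɪt/
Rime of 'night': -ight = /aɪt/
/aɪt/ and /aɪt/ are the same ending sound, so the words rhyme.

Yes


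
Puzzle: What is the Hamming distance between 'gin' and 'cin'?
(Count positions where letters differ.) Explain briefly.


Alignment:
Position 1: 'g' vs 'c' = DIFFER
Position 2: 'i' vs 'i' = match
Position 3: 'n' vs 'n' = match
Total differences: 1

1


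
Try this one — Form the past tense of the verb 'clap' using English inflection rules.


Apply rule: Double final consonant and add -ed. 'clap' becomes 'clapped'.

clapped


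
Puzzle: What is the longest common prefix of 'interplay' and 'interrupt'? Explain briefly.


Compare from the start: 5 characters match: 'inter'. Mismatch at position 6: 'p' vs 'r'.

inter


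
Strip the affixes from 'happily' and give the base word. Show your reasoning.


Remove suffix '-ly' from 'happily' to get root 'happy'.

happy


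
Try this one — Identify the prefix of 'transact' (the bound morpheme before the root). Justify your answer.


The word 'transact' = 'trans' (prefix) + 'act' (root). The prefix is 'trans'.

trans


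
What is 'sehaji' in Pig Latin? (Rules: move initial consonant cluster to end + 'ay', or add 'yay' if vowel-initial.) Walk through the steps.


'sehaji': move consonant cluster 's' to end and add 'ay': 'ehajisay'.

ehajisay


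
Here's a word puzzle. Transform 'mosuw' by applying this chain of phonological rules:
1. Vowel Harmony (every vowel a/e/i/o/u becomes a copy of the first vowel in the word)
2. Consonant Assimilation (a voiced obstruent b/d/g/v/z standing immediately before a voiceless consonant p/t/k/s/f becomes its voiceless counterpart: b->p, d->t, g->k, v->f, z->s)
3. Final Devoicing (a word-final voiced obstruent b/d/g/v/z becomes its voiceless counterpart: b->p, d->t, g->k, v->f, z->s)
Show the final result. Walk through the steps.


Starting form: 'mosuw'
Rule 1: Vowel Harmony: all vowels become 'o' (matching first vowel). 'mosuw' -> 'mosow'
Rule 2: Consonant Assimilation: no voiced obstruent (b/d/g/v/z) stands immediately before a voiceless consonant (p/t/k/s/f). No change.
Rule 3: Final Devoicing: final consonant 'w' is not one of the voiced obstruents b/d/g/v/z. No change.
Final form: 'mosow'

mosow


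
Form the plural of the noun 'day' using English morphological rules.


Apply rule: Add -s. 'day' becomes 'days'.

days


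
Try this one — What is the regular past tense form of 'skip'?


Apply rule: Double final consonant and add -ed. 'skip' becomes 'skipped'.

skipped


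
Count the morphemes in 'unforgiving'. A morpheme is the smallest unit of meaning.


Decomposition: un- (prefix) + forgive (root) + -ing (suffix) = 3 morpheme(s)

3 morphemes


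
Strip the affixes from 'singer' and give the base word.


Remove suffix '-er' from 'singer' to get root 'sing'.

sing


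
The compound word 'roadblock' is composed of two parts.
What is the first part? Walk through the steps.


Split 'roadblock' into 'road' + 'block'. The first part is 'road'.

road


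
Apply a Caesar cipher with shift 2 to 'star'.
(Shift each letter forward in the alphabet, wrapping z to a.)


Shift each letter by 2: s -> u, t -> v, a -> c, r -> t. Result: 'uvct'.

uvct


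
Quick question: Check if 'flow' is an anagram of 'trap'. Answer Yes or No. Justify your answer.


Sorted letters of 'flow': 'flow'
Sorted letters of 'trap': 'aprt'
They do not match.

No


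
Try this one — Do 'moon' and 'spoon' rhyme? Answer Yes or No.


Rime (stressed vowel + following sounds) of 'moon': -oon = /uːn/
Rime of 'spoon': -oon = /uːn/
/uːn/ and /uːn/ are the same ending sound, so the words rhyme.

Yes


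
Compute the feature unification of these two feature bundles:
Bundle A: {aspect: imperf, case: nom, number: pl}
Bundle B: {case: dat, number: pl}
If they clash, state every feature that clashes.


Compare features:
aspect: A=imperf vs B=_ -> unified: imperf
case: A=nom vs B=dat -> CLASH
number: A=pl vs B=pl -> unified: pl
Clash detected on feature 'case' (nom vs dat); unification fails.

CLASH on 'case' (nom vs dat)


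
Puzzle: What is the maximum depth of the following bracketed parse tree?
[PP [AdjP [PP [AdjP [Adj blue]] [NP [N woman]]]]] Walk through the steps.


Count bracket nesting levels:
'[' at pos 0: depth = 1
'[' at pos 4: depth = 2
'[' at pos 10: depth = 3
'[' at pos 14: depth = 4
'[' at pos 20: depth = 5
'[' at pos 32: depth = 4
'[' at pos 36: depth = 5
Maximum depth reached: 5

5


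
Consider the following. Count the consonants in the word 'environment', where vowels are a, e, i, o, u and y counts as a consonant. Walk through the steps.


Consonants in 'environment': n, v, r, n, m, n, t = 7 consonants.

7


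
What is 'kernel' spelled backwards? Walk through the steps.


Reverse 'kernel' character by character: 'lenrek'.

lenrek


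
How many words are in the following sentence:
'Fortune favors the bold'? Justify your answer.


Split into words: Fortune | favors | the | bold = 4 words.

4


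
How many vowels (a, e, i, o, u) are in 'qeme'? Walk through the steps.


Vowels in 'qeme': e, e = 2 vowels.

2


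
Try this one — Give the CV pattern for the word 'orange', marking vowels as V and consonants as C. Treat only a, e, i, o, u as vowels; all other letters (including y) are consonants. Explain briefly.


Letter mapping: o = V, r = C, a = V, n = C, g = C, e = V.

VCVCCV


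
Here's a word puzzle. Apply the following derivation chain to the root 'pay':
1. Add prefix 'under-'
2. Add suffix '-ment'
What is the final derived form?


Step 1: Add prefix 'under-' to 'pay' = 'underpay'
Step 2: Add suffix '-ment' to 'underpay' = 'underpayment'

underpayment


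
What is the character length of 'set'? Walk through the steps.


Spell out 'set' and number each letter: s(1), e(2), t(3). Total: 3 letters.

3


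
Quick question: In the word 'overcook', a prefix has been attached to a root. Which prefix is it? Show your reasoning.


The word 'overcook' = 'over' (prefix) + 'cook' (root). The prefix is 'over'.

over


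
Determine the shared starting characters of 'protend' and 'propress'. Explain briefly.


Compare from the start: 3 characters match: 'pro'. Mismatch at position 4: 't' vs 'p'.

pro


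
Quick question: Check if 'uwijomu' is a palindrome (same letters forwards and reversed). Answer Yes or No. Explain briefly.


Forward: 'uwijomu'
Reversed: 'umojiwu'
They differ.

No


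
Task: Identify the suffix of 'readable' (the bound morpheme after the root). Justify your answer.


The word 'readable' = 'read' (root) + '-able' (suffix). The suffix is '-able'.

able


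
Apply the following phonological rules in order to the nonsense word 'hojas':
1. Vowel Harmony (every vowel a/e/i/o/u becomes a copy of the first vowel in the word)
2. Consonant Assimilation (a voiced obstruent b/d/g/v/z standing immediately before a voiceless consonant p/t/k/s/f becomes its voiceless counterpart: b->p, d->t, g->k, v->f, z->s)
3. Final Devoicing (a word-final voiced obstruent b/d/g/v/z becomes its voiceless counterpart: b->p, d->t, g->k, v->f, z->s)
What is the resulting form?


Starting form: 'hojas'
Rule 1: Vowel Harmony: all vowels become 'o' (matching first vowel). 'hojas' -> 'hojos'
Rule 2: Consonant Assimilation: no voiced obstruent (b/d/g/v/z) stands immediately before a voiceless consonant (p/t/k/s/f). No change.
Rule 3: Final Devoicing: final consonant 's' is not one of the voiced obstruents b/d/g/v/z. No change.
Final form: 'hojos'

hojos


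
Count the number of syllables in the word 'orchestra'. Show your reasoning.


Break 'orchestra' into syllables: or-ches-tra -> or | ches | tra = 3 syllables

3 syllables


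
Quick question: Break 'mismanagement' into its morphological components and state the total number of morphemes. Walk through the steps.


Step 1: Identify prefix: 'mis' (meaning: wrongly)
Step 2: Identify root: 'manage'
Step 3: Identify suffix(es): 'ment'
Decomposition: mis- (prefix: wrongly) + manage (root) + -ment (suffix: action/result)
Total morphemes: 3

3 morphemes (mis- (prefix: wrongly) + manage (root) + -ment (suffix: action/result))


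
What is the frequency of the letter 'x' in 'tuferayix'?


Letter 'x' in 'tuferayix': found at position(s) 9 = 1 occurrence(s).

1


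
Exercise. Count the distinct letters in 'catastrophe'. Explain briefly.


Unique letters in 'catastrophe': {a, c, e, h, o, p, r, s, t} = 9 distinct letters.

9


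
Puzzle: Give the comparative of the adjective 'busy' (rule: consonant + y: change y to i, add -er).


Apply comparative formation (consonant + y: change y to i, add -er): 'busy' -> 'busier'.

busier


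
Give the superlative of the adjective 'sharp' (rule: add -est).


Apply superlative formation (add -est): 'sharp' -> 'sharpest'.

sharpest


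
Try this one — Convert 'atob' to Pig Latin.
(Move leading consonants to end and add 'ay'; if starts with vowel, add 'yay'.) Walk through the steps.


'atob' starts with a vowel, so add 'yay': 'atobyay'.

atobyay


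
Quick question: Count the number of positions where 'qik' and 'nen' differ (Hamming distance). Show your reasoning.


Alignment:
Position 1: 'q' vs 'n' = DIFFER
Position 2: 'i' vs 'e' = DIFFER
Position 3: 'k' vs 'n' = DIFFER
Total differences: 3

3


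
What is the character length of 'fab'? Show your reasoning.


Spell out 'fab' and number each letter: f(1), a(2), b(3). Total: 3 letters.

3


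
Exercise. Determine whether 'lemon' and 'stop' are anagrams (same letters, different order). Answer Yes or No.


Sorted letters of 'lemon': 'elmno'
Sorted letters of 'stop': 'opst'
They do not match.

No


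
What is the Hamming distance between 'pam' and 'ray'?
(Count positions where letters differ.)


Alignment:
Position 1: 'p' vs 'r' = DIFFER
Position 2: 'a' vs 'a' = match
Position 3: 'm' vs 'y' = DIFFER
Total differences: 2

2


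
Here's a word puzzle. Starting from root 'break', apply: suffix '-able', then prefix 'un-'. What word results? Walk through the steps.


Step 1: Add suffix '-able' to 'break' = 'breakable'
Step 2: Add prefix 'un-' to 'breakable' = 'unbreakable'

unbreakable


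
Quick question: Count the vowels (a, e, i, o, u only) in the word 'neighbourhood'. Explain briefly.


Vowels in 'neighbourhood': e, i, o, u, o, o = 6 vowels.

6


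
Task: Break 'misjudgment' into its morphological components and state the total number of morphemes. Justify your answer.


Step 1: Identify prefix: 'mis' (meaning: wrongly)
Step 2: Identify root: 'judge'
Step 3: Identify suffix(es): 'ment'
Decomposition: mis- (prefix: wrongly) + judge (root) + -ment (suffix: action/result)
Total morphemes: 3

3 morphemes (mis- (prefix: wrongly) + judge (root) + -ment (suffix: action/result))


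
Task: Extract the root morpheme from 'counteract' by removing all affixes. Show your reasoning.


Remove prefix 'counter' from 'counteract' to get root 'act'.

act


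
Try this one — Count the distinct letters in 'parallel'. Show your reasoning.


Unique letters in 'parallel': {a, e, l, p, r} = 5 distinct letters.

5


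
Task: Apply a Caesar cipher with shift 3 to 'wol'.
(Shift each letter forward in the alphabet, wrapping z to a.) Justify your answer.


Shift each letter by 3: w -> z, o -> r, l -> o. Result: 'zro'.

zro


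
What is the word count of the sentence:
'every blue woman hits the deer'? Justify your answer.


Split into words: every | blue | woman | hits | the | deer = 6 words.

6


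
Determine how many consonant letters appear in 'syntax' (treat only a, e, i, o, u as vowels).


Consonants in 'syntax': s, y, n, t, x = 5 consonants.

5


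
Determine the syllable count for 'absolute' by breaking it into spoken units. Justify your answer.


Break 'absolute' into syllables: ab-so-lute -> ab | so | lute = 3 syllables

3 syllables


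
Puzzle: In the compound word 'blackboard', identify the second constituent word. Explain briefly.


Split 'blackboard' into 'black' + 'board'. The second part is 'board'.

board


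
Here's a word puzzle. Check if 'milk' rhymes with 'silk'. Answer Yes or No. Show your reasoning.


Rime (stressed vowel + following sounds) of 'milk': -ilk = /ɪlk/
Rime of 'silk': -ilk = /ɪlk/
/ɪlk/ and /ɪlk/ are the same ending sound, so the words rhyme.

Yes


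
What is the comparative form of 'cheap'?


Apply comparative formation (add -er): 'cheap' -> 'cheaper'.

cheaper


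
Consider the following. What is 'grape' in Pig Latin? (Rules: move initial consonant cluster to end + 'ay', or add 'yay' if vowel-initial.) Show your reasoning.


'grape': move consonant cluster 'gr' to end and add 'ay': 'apegray'.

apegray


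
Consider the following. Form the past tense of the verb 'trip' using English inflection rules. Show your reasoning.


Apply rule: Double final consonant and add -ed. 'trip' becomes 'tripped'.

tripped


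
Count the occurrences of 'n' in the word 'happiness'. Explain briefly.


Letter 'n' in 'happiness': found at position(s) 6 = 1 occurrence(s).

1


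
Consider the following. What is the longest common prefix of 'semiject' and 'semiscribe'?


Compare from the start: 4 characters match: 'semi'. Mismatch at position 5: 'j' vs 's'.

semi


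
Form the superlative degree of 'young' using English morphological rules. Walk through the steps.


Apply superlative formation (add -est): 'young' -> 'youngest'.

youngest


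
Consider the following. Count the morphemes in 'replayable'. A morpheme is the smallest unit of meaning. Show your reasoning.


Decomposition: re- (prefix) + play (root) + -able (suffix) = 3 morpheme(s)

3 morphemes


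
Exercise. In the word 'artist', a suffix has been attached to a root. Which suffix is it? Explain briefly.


The word 'artist' = 'art' (root) + '-ist' (suffix). The suffix is '-ist'.

ist


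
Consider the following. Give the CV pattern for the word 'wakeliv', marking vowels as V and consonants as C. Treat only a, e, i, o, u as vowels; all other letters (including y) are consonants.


Letter mapping: w = C, a = V, k = C, e = V, l = C, i = V, v = C.

CVCVCVC


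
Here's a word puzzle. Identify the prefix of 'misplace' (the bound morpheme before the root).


The word 'misplace' = 'mis' (prefix) + 'place' (root). The prefix is 'mis'.

mis


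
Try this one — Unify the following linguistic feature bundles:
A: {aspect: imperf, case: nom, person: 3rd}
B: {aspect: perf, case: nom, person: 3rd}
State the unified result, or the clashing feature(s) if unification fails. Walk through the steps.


Compare features:
aspect: A=imperf vs B=perf -> CLASH
case: A=nom vs B=nom -> unified: nom
person: A=3rd vs B=3rd -> unified: 3rd
Clash detected on feature 'aspect' (imperf vs perf); unification fails.

CLASH on 'aspect' (imperf vs perf)


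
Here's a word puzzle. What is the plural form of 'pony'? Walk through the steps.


Apply rule: Change -y to -ies (consonant + y). 'pony' becomes 'ponies'.

ponies


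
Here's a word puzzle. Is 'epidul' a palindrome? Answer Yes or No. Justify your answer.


Forward: 'epidul'
Reversed: 'ludipe'
They differ.

No


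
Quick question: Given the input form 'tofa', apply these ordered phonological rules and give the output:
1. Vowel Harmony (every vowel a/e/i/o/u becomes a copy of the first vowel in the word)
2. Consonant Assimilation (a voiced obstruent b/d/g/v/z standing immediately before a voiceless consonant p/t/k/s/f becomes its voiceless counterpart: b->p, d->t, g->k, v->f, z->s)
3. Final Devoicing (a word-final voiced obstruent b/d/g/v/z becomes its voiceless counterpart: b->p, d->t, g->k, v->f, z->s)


Starting form: 'tofa'
Rule 1: Vowel Harmony: all vowels become 'o' (matching first vowel). 'tofa' -> 'tofo'
Rule 2: Consonant Assimilation: no voiced obstruent (b/d/g/v/z) stands immediately before a voiceless consonant (p/t/k/s/f). No change.
Rule 3: Final Devoicing: the word ends in the vowel 'o', not a consonant. No change.
Final form: 'tofo'

tofo
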